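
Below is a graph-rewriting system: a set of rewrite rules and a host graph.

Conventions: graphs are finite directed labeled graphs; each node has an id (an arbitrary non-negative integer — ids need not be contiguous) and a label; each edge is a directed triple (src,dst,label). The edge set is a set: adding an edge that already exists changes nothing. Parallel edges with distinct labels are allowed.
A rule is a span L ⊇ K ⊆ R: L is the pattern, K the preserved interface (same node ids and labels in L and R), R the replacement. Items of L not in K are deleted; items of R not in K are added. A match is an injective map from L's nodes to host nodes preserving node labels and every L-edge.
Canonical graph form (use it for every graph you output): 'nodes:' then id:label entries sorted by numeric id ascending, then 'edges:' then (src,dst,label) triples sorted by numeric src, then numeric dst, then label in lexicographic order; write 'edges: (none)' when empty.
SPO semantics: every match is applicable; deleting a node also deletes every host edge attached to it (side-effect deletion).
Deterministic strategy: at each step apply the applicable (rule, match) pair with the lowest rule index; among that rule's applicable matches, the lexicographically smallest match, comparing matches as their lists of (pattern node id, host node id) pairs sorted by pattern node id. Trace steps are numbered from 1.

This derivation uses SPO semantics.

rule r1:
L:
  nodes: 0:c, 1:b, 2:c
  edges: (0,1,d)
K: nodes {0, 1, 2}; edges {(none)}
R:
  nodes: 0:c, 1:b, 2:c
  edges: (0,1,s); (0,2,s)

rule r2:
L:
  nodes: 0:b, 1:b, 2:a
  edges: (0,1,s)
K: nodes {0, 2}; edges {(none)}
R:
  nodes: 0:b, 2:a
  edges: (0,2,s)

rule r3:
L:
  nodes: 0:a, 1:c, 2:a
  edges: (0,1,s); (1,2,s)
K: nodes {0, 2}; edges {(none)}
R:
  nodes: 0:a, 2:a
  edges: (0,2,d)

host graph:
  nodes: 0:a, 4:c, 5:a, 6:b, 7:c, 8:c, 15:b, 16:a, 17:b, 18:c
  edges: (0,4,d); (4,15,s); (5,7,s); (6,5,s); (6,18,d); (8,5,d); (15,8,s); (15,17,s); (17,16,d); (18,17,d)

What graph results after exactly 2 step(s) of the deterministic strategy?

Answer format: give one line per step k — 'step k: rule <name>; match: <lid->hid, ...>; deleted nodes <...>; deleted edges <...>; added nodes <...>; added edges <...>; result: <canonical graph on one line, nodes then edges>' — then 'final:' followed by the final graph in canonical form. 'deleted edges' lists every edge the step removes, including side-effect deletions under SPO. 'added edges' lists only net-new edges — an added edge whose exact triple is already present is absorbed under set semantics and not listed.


step 1: rule r1; match: 0->18, 1->17, 2->4; deleted nodes (none); deleted edges (18,17,d); added nodes (none); added edges (18,4,s); (18,17,s); result: nodes: 0:a, 4:c, 5:a, 6:b, 7:c, 8:c, 15:b, 16:a, 17:b, 18:c edges: (0,4,d); (4,15,s); (5,7,s); (6,5,s); (6,18,d); (8,5,d); (15,8,s); (15,17,s); (17,16,d); (18,4,s); (18,17,s)
step 2: rule r2; match: 0->15, 1->17, 2->0; deleted nodes 17; deleted edges (15,17,s); (17,16,d); (18,17,s); added nodes (none); added edges (15,0,s); result: nodes: 0:a, 4:c, 5:a, 6:b, 7:c, 8:c, 15:b, 16:a, 18:c edges: (0,4,d); (4,15,s); (5,7,s); (6,5,s); (6,18,d); (8,5,d); (15,0,s); (15,8,s); (18,4,s)
final:
nodes: 0:a, 4:c, 5:a, 6:b, 7:c, 8:c, 15:b, 16:a, 18:c
edges: (0,4,d); (4,15,s); (5,7,s); (6,5,s); (6,18,d); (8,5,d); (15,0,s); (15,8,s); (18,4,s)


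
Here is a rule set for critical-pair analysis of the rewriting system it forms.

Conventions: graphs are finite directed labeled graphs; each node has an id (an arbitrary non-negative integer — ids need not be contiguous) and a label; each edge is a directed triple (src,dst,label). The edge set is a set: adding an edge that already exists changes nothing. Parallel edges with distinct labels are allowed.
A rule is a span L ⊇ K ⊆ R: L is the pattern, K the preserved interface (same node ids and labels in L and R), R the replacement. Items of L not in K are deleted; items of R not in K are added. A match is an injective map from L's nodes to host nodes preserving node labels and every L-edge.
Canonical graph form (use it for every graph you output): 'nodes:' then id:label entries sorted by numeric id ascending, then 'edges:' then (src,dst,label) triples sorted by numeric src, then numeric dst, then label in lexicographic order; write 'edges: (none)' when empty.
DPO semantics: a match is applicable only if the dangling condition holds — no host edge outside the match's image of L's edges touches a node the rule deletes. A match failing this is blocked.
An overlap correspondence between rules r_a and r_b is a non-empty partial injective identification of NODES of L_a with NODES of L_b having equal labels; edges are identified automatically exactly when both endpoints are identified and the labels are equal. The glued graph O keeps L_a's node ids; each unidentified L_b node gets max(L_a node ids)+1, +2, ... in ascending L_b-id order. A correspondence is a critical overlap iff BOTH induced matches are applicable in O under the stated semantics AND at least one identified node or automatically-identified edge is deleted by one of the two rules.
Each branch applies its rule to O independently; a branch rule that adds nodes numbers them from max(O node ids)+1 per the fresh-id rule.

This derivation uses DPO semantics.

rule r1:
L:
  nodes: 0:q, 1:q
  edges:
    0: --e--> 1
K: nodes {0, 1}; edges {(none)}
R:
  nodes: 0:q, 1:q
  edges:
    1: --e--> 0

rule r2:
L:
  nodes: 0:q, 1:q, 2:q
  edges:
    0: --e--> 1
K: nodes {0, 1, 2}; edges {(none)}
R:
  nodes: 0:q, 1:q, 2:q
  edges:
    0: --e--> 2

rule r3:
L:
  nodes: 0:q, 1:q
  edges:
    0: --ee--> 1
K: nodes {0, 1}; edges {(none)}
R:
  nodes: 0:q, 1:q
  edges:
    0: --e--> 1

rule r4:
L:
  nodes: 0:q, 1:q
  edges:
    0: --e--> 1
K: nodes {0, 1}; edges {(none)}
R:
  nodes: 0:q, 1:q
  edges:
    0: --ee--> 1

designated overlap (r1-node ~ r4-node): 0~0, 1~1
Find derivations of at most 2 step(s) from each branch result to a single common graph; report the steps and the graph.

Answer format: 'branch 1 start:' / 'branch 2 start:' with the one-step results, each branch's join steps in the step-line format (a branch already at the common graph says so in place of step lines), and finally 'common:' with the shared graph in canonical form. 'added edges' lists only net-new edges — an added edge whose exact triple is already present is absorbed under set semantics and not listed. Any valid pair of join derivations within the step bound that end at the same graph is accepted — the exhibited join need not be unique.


branch 1 start:
nodes: 0:q, 1:q
edges: (1,0,e)
branch 2 start:
nodes: 0:q, 1:q
edges: (0,1,ee)
branch 1 step 1: rule r1; match: 0->1, 1->0; deleted nodes (none); deleted edges (1,0,e); added nodes (none); added edges (0,1,e); result: nodes: 0:q, 1:q edges: (0,1,e)
branch 2 step 1: rule r3; match: 0->0, 1->1; deleted nodes (none); deleted edges (0,1,ee); added nodes (none); added edges (0,1,e); result: nodes: 0:q, 1:q edges: (0,1,e)
common:
nodes: 0:q, 1:q
edges: (0,1,e)


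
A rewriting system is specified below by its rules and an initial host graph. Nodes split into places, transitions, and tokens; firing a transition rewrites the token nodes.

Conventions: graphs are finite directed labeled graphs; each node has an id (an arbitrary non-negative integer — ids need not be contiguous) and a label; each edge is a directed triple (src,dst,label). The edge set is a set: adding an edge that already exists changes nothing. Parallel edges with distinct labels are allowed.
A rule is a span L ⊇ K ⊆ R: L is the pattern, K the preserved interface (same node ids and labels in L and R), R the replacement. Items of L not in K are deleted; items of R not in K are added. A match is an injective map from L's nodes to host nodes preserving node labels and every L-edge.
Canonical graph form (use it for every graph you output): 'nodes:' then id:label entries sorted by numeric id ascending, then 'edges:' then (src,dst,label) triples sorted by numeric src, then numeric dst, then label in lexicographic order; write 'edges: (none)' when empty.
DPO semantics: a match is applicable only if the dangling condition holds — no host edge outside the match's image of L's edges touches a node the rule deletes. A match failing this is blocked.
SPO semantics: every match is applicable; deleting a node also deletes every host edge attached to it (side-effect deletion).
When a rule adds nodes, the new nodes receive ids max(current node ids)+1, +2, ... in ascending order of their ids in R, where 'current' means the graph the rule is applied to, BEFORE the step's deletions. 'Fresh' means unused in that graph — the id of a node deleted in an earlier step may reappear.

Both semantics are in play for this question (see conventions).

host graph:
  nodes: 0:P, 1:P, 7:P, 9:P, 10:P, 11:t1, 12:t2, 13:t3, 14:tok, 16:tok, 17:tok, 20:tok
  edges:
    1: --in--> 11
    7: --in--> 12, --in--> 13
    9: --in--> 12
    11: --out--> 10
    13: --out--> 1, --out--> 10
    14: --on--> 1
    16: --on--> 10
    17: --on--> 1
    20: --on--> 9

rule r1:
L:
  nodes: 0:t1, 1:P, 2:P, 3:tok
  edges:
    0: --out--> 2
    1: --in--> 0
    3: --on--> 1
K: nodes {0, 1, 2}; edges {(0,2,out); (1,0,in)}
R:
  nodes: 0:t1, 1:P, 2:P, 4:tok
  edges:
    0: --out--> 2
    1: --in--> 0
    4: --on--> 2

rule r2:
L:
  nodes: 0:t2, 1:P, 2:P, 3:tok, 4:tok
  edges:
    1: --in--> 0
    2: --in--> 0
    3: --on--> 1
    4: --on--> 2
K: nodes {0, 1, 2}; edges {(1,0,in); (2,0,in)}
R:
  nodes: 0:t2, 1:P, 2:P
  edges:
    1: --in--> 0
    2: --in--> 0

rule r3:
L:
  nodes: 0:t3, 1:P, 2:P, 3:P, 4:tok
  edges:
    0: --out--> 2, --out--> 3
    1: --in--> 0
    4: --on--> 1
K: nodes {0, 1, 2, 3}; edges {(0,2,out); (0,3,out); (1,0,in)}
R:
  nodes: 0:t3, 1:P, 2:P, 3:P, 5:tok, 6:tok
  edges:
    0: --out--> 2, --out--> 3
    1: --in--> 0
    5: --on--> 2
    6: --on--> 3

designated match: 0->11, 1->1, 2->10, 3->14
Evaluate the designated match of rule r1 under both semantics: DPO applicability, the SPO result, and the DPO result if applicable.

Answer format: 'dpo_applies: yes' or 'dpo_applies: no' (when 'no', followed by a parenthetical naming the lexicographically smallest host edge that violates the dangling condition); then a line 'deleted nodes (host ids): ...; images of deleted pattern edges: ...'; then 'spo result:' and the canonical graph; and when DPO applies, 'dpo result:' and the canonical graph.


dpo_applies: yes
deleted nodes (host ids): 14; images of deleted pattern edges: (14,1,on)
spo result:
nodes: 0:P, 1:P, 7:P, 9:P, 10:P, 11:t1, 12:t2, 13:t3, 16:tok, 17:tok, 20:tok, 21:tok
edges: (1,11,in); (7,12,in); (7,13,in); (9,12,in); (11,10,out); (13,1,out); (13,10,out); (16,10,on); (17,1,on); (20,9,on); (21,10,on)
dpo result:
nodes: 0:P, 1:P, 7:P, 9:P, 10:P, 11:t1, 12:t2, 13:t3, 16:tok, 17:tok, 20:tok, 21:tok
edges: (1,11,in); (7,12,in); (7,13,in); (9,12,in); (11,10,out); (13,1,out); (13,10,out); (16,10,on); (17,1,on); (20,9,on); (21,10,on)


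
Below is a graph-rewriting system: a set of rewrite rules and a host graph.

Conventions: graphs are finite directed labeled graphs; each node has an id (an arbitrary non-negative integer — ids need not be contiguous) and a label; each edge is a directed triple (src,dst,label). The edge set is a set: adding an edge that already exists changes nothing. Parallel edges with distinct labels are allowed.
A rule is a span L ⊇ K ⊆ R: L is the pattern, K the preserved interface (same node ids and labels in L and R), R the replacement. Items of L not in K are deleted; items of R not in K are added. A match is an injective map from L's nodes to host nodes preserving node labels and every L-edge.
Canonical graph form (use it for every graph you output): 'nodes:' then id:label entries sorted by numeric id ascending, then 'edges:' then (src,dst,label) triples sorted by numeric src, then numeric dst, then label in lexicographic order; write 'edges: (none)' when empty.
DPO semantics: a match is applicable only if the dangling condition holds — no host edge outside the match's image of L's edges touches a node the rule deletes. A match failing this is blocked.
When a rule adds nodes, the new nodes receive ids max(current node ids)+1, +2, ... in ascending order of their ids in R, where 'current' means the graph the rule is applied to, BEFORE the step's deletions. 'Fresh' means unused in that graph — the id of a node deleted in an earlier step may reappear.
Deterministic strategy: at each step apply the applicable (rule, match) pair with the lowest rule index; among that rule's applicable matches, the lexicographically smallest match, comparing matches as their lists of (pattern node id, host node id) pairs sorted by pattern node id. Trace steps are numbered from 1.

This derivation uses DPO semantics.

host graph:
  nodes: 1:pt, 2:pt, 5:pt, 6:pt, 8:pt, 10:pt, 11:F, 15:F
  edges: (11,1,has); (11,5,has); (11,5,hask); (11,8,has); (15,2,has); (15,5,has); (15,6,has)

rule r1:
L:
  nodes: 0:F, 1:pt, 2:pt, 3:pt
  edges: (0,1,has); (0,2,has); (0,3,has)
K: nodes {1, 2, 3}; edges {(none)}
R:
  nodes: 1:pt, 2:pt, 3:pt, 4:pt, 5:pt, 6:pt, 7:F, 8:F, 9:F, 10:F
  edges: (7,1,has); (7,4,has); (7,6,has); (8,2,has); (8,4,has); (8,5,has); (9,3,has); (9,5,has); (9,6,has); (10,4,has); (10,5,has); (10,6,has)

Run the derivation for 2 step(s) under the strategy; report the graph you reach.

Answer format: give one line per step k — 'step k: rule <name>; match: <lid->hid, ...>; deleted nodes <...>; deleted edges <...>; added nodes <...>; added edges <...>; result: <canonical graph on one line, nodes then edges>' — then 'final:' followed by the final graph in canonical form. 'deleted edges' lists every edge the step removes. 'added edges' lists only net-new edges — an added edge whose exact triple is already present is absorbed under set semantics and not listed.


step 1: rule r1; match: 0->15, 1->2, 2->5, 3->6; deleted nodes 15; deleted edges (15,2,has); (15,5,has); (15,6,has); added nodes 16, 17, 18, 19, 20, 21, 22; added edges (19,2,has); (19,16,has); (19,18,has); (20,5,has); (20,16,has); (20,17,has); (21,6,has); (21,17,has); (21,18,has); (22,16,has); (22,17,has); (22,18,has); result: nodes: 1:pt, 2:pt, 5:pt, 6:pt, 8:pt, 10:pt, 11:F, 16:pt, 17:pt, 18:pt, 19:F, 20:F, 21:F, 22:F edges: (11,1,has); (11,5,has); (11,5,hask); (11,8,has); (19,2,has); (19,16,has); (19,18,has); (20,5,has); (20,16,has); (20,17,has); (21,6,has); (21,17,has); (21,18,has); (22,16,has); (22,17,has); (22,18,has)
step 2: rule r1; match: 0->19, 1->2, 2->16, 3->18; deleted nodes 19; deleted edges (19,2,has); (19,16,has); (19,18,has); added nodes 23, 24, 25, 26, 27, 28, 29; added edges (26,2,has); (26,23,has); (26,25,has); (27,16,has); (27,23,has); (27,24,has); (28,18,has); (28,24,has); (28,25,has); (29,23,has); (29,24,has); (29,25,has); result: nodes: 1:pt, 2:pt, 5:pt, 6:pt, 8:pt, 10:pt, 11:F, 16:pt, 17:pt, 18:pt, 20:F, 21:F, 22:F, 23:pt, 24:pt, 25:pt, 26:F, 27:F, 28:F, 29:F edges: (11,1,has); (11,5,has); (11,5,hask); (11,8,has); (20,5,has); (20,16,has); (20,17,has); (21,6,has); (21,17,has); (21,18,has); (22,16,has); (22,17,has); (22,18,has); (26,2,has); (26,23,has); (26,25,has); (27,16,has); (27,23,has); (27,24,has); (28,18,has); (28,24,has); (28,25,has); (29,23,has); (29,24,has); (29,25,has)
final:
nodes: 1:pt, 2:pt, 5:pt, 6:pt, 8:pt, 10:pt, 11:F, 16:pt, 17:pt, 18:pt, 20:F, 21:F, 22:F, 23:pt, 24:pt, 25:pt, 26:F, 27:F, 28:F, 29:F
edges: (11,1,has); (11,5,has); (11,5,hask); (11,8,has); (20,5,has); (20,16,has); (20,17,has); (21,6,has); (21,17,has); (21,18,has); (22,16,has); (22,17,has); (22,18,has); (26,2,has); (26,23,has); (26,25,has); (27,16,has); (27,23,has); (27,24,has); (28,18,has); (28,24,has); (28,25,has); (29,23,has); (29,24,has); (29,25,has)


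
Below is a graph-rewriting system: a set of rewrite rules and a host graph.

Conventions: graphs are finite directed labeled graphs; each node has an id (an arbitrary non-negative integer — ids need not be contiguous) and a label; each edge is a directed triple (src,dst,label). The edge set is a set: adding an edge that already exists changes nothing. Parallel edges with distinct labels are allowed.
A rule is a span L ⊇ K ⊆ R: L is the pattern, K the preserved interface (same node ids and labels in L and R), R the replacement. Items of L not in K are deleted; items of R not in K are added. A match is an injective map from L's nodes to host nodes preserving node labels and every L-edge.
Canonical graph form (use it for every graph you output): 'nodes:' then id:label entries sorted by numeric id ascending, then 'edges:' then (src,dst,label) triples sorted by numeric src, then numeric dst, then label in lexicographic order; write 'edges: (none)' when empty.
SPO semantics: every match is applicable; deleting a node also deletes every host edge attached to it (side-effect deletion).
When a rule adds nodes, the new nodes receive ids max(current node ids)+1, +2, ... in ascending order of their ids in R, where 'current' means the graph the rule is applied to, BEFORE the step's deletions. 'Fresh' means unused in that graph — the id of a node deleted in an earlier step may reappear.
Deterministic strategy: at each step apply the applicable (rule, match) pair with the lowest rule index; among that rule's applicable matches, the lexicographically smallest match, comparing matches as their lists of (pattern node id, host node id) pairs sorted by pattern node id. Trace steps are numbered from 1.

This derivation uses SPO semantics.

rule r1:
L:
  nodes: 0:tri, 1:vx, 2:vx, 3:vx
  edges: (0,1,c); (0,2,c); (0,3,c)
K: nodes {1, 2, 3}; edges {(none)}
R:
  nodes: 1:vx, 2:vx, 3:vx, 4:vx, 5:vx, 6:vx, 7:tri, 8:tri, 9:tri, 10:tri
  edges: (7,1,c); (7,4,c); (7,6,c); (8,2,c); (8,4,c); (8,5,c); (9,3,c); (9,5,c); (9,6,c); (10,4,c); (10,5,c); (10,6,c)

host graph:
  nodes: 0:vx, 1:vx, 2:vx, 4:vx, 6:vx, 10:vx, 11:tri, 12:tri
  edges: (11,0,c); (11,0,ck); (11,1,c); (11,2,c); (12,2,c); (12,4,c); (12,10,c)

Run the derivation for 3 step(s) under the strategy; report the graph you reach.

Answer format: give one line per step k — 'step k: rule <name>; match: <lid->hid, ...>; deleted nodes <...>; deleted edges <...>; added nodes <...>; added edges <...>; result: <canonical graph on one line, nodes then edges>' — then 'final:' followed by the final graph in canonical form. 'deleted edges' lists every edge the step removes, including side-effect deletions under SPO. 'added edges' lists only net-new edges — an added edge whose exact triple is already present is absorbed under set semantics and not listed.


step 1: rule r1; match: 0->11, 1->0, 2->1, 3->2; deleted nodes 11; deleted edges (11,0,c); (11,0,ck); (11,1,c); (11,2,c); added nodes 13, 14, 15, 16, 17, 18, 19; added edges (16,0,c); (16,13,c); (16,15,c); (17,1,c); (17,13,c); (17,14,c); (18,2,c); (18,14,c); (18,15,c); (19,13,c); (19,14,c); (19,15,c); result: nodes: 0:vx, 1:vx, 2:vx, 4:vx, 6:vx, 10:vx, 12:tri, 13:vx, 14:vx, 15:vx, 16:tri, 17:tri, 18:tri, 19:tri edges: (12,2,c); (12,4,c); (12,10,c); (16,0,c); (16,13,c); (16,15,c); (17,1,c); (17,13,c); (17,14,c); (18,2,c); (18,14,c); (18,15,c); (19,13,c); (19,14,c); (19,15,c)
step 2: rule r1; match: 0->12, 1->2, 2->4, 3->10; deleted nodes 12; deleted edges (12,2,c); (12,4,c); (12,10,c); added nodes 20, 21, 22, 23, 24, 25, 26; added edges (23,2,c); (23,20,c); (23,22,c); (24,4,c); (24,20,c); (24,21,c); (25,10,c); (25,21,c); (25,22,c); (26,20,c); (26,21,c); (26,22,c); result: nodes: 0:vx, 1:vx, 2:vx, 4:vx, 6:vx, 10:vx, 13:vx, 14:vx, 15:vx, 16:tri, 17:tri, 18:tri, 19:tri, 20:vx, 21:vx, 22:vx, 23:tri, 24:tri, 25:tri, 26:tri edges: (16,0,c); (16,13,c); (16,15,c); (17,1,c); (17,13,c); (17,14,c); (18,2,c); (18,14,c); (18,15,c); (19,13,c); (19,14,c); (19,15,c); (23,2,c); (23,20,c); (23,22,c); (24,4,c); (24,20,c); (24,21,c); (25,10,c); (25,21,c); (25,22,c); (26,20,c); (26,21,c); (26,22,c)
step 3: rule r1; match: 0->16, 1->0, 2->13, 3->15; deleted nodes 16; deleted edges (16,0,c); (16,13,c); (16,15,c); added nodes 27, 28, 29, 30, 31, 32, 33; added edges (30,0,c); (30,27,c); (30,29,c); (31,13,c); (31,27,c); (31,28,c); (32,15,c); (32,28,c); (32,29,c); (33,27,c); (33,28,c); (33,29,c); result: nodes: 0:vx, 1:vx, 2:vx, 4:vx, 6:vx, 10:vx, 13:vx, 14:vx, 15:vx, 17:tri, 18:tri, 19:tri, 20:vx, 21:vx, 22:vx, 23:tri, 24:tri, 25:tri, 26:tri, 27:vx, 28:vx, 29:vx, 30:tri, 31:tri, 32:tri, 33:tri edges: (17,1,c); (17,13,c); (17,14,c); (18,2,c); (18,14,c); (18,15,c); (19,13,c); (19,14,c); (19,15,c); (23,2,c); (23,20,c); (23,22,c); (24,4,c); (24,20,c); (24,21,c); (25,10,c); (25,21,c); (25,22,c); (26,20,c); (26,21,c); (26,22,c); (30,0,c); (30,27,c); (30,29,c); (31,13,c); (31,27,c); (31,28,c); (32,15,c); (32,28,c); (32,29,c); (33,27,c); (33,28,c); (33,29,c)
final:
nodes: 0:vx, 1:vx, 2:vx, 4:vx, 6:vx, 10:vx, 13:vx, 14:vx, 15:vx, 17:tri, 18:tri, 19:tri, 20:vx, 21:vx, 22:vx, 23:tri, 24:tri, 25:tri, 26:tri, 27:vx, 28:vx, 29:vx, 30:tri, 31:tri, 32:tri, 33:tri
edges: (17,1,c); (17,13,c); (17,14,c); (18,2,c); (18,14,c); (18,15,c); (19,13,c); (19,14,c); (19,15,c); (23,2,c); (23,20,c); (23,22,c); (24,4,c); (24,20,c); (24,21,c); (25,10,c); (25,21,c); (25,22,c); (26,20,c); (26,21,c); (26,22,c); (30,0,c); (30,27,c); (30,29,c); (31,13,c); (31,27,c); (31,28,c); (32,15,c); (32,28,c); (32,29,c); (33,27,c); (33,28,c); (33,29,c)


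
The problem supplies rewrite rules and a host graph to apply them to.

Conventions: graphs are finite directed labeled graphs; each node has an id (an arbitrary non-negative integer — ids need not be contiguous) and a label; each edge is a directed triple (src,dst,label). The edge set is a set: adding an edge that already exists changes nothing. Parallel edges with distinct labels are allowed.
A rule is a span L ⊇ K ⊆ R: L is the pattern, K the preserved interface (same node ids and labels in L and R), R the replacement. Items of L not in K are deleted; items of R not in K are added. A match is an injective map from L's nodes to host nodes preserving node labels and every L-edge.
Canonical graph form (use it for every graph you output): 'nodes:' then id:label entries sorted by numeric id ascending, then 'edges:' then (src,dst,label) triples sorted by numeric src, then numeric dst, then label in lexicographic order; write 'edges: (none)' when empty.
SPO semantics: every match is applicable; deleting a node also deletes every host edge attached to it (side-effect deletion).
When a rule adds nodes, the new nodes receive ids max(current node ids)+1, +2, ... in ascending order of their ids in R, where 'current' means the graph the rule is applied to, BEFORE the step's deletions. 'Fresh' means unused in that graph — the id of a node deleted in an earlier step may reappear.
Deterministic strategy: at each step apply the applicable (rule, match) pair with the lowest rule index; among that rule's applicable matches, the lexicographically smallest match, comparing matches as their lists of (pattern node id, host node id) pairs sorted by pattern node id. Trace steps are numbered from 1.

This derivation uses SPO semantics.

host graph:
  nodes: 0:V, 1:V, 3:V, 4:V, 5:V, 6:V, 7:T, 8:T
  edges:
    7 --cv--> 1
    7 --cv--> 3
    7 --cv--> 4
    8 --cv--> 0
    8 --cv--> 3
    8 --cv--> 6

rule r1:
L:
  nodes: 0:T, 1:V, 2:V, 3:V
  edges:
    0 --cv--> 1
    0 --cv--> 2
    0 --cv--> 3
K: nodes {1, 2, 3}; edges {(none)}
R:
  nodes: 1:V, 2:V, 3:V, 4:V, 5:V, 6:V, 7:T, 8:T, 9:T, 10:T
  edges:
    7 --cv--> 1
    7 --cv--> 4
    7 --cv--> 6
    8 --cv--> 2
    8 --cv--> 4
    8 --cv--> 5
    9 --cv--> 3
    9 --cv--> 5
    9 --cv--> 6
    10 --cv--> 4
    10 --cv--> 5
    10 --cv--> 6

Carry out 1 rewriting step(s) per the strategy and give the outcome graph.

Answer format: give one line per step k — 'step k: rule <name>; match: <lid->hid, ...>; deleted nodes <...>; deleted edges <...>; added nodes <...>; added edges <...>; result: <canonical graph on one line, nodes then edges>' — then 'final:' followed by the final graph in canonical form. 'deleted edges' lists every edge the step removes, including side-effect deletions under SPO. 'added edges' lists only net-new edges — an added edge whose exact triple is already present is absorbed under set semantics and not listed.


step 1: rule r1; match: 0->7, 1->1, 2->3, 3->4; deleted nodes 7; deleted edges (7,1,cv); (7,3,cv); (7,4,cv); added nodes 9, 10, 11, 12, 13, 14, 15; added edges (12,1,cv); (12,9,cv); (12,11,cv); (13,3,cv); (13,9,cv); (13,10,cv); (14,4,cv); (14,10,cv); (14,11,cv); (15,9,cv); (15,10,cv); (15,11,cv); result: nodes: 0:V, 1:V, 3:V, 4:V, 5:V, 6:V, 8:T, 9:V, 10:V, 11:V, 12:T, 13:T, 14:T, 15:T edges: (8,0,cv); (8,3,cv); (8,6,cv); (12,1,cv); (12,9,cv); (12,11,cv); (13,3,cv); (13,9,cv); (13,10,cv); (14,4,cv); (14,10,cv); (14,11,cv); (15,9,cv); (15,10,cv); (15,11,cv)
final:
nodes: 0:V, 1:V, 3:V, 4:V, 5:V, 6:V, 8:T, 9:V, 10:V, 11:V, 12:T, 13:T, 14:T, 15:T
edges: (8,0,cv); (8,3,cv); (8,6,cv); (12,1,cv); (12,9,cv); (12,11,cv); (13,3,cv); (13,9,cv); (13,10,cv); (14,4,cv); (14,10,cv); (14,11,cv); (15,9,cv); (15,10,cv); (15,11,cv)


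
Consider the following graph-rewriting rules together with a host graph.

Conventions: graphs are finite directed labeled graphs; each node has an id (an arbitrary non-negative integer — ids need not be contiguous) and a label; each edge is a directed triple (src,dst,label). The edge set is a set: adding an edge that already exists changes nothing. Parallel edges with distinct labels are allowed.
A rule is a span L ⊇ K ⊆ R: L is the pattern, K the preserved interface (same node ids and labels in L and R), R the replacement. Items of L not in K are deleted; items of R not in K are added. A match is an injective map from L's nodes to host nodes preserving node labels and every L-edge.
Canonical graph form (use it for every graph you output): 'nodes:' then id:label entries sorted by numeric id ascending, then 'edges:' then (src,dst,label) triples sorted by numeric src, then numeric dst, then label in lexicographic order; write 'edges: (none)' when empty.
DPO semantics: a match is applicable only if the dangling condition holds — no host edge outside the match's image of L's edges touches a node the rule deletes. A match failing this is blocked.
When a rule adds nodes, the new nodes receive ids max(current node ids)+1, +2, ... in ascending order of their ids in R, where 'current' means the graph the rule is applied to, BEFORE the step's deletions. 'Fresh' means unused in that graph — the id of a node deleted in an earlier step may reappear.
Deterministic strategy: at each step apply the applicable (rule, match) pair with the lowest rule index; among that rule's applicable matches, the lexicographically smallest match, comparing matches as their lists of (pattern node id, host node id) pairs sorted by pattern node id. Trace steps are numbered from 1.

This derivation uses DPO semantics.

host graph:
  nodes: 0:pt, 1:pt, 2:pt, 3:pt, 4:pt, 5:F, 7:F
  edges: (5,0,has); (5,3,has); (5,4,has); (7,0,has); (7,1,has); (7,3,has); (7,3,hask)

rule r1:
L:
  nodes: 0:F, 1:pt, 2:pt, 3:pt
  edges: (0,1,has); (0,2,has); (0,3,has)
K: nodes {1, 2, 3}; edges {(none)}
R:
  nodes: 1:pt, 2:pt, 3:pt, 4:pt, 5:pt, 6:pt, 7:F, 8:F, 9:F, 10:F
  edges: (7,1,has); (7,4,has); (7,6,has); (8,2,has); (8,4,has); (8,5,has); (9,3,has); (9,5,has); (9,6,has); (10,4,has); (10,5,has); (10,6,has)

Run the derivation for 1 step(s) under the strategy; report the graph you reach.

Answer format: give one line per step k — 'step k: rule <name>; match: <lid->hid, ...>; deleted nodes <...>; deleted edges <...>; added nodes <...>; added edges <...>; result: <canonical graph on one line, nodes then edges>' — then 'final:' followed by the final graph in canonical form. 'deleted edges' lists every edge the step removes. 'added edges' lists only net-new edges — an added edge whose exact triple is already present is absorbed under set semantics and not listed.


step 1: rule r1; match: 0->5, 1->0, 2->3, 3->4; deleted nodes 5; deleted edges (5,0,has); (5,3,has); (5,4,has); added nodes 8, 9, 10, 11, 12, 13, 14; added edges (11,0,has); (11,8,has); (11,10,has); (12,3,has); (12,8,has); (12,9,has); (13,4,has); (13,9,has); (13,10,has); (14,8,has); (14,9,has); (14,10,has); result: nodes: 0:pt, 1:pt, 2:pt, 3:pt, 4:pt, 7:F, 8:pt, 9:pt, 10:pt, 11:F, 12:F, 13:F, 14:F edges: (7,0,has); (7,1,has); (7,3,has); (7,3,hask); (11,0,has); (11,8,has); (11,10,has); (12,3,has); (12,8,has); (12,9,has); (13,4,has); (13,9,has); (13,10,has); (14,8,has); (14,9,has); (14,10,has)
final:
nodes: 0:pt, 1:pt, 2:pt, 3:pt, 4:pt, 7:F, 8:pt, 9:pt, 10:pt, 11:F, 12:F, 13:F, 14:F
edges: (7,0,has); (7,1,has); (7,3,has); (7,3,hask); (11,0,has); (11,8,has); (11,10,has); (12,3,has); (12,8,has); (12,9,has); (13,4,has); (13,9,has); (13,10,has); (14,8,has); (14,9,has); (14,10,has)


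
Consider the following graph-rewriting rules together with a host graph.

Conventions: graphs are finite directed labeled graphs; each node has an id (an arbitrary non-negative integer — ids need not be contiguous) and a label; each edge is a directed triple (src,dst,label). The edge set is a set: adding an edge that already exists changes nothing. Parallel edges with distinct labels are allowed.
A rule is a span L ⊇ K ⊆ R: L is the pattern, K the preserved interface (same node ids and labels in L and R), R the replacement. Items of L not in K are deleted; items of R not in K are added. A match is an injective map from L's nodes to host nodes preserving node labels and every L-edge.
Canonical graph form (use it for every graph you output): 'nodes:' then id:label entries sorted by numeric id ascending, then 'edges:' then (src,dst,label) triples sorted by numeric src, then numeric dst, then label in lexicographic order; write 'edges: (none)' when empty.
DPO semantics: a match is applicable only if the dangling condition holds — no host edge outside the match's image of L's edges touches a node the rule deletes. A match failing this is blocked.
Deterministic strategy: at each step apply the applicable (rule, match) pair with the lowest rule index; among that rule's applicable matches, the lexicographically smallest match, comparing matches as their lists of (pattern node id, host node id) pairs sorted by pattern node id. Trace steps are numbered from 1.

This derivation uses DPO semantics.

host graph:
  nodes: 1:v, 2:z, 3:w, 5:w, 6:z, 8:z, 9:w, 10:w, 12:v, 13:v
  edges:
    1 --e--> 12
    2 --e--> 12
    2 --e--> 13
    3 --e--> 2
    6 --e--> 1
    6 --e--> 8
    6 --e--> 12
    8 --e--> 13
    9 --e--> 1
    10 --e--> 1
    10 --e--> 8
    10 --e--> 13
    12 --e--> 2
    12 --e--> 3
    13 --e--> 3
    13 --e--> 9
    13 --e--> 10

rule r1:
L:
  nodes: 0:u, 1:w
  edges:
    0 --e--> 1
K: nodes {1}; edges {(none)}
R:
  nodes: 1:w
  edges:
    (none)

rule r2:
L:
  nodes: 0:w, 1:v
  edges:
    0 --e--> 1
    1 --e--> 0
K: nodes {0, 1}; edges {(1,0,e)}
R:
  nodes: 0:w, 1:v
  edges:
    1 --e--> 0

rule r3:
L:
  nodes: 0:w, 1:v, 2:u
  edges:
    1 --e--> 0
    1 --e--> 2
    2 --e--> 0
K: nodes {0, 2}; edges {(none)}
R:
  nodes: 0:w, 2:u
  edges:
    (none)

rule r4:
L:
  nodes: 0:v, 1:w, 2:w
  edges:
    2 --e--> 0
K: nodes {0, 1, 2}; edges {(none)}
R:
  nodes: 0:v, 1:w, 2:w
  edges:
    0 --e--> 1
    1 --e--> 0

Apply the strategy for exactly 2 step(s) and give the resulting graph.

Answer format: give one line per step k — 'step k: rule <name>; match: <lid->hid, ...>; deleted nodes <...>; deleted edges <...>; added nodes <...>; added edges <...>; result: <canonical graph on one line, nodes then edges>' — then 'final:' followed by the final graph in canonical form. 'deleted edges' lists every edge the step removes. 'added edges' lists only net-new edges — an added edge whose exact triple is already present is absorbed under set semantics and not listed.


step 1: rule r2; match: 0->10, 1->13; deleted nodes (none); deleted edges (10,13,e); added nodes (none); added edges (none); result: nodes: 1:v, 2:z, 3:w, 5:w, 6:z, 8:z, 9:w, 10:w, 12:v, 13:v edges: (1,12,e); (2,12,e); (2,13,e); (3,2,e); (6,1,e); (6,8,e); (6,12,e); (8,13,e); (9,1,e); (10,1,e); (10,8,e); (12,2,e); (12,3,e); (13,3,e); (13,9,e); (13,10,e)
step 2: rule r4; match: 0->1, 1->3, 2->9; deleted nodes (none); deleted edges (9,1,e); added nodes (none); added edges (1,3,e); (3,1,e); result: nodes: 1:v, 2:z, 3:w, 5:w, 6:z, 8:z, 9:w, 10:w, 12:v, 13:v edges: (1,3,e); (1,12,e); (2,12,e); (2,13,e); (3,1,e); (3,2,e); (6,1,e); (6,8,e); (6,12,e); (8,13,e); (10,1,e); (10,8,e); (12,2,e); (12,3,e); (13,3,e); (13,9,e); (13,10,e)
final:
nodes: 1:v, 2:z, 3:w, 5:w, 6:z, 8:z, 9:w, 10:w, 12:v, 13:v
edges: (1,3,e); (1,12,e); (2,12,e); (2,13,e); (3,1,e); (3,2,e); (6,1,e); (6,8,e); (6,12,e); (8,13,e); (10,1,e); (10,8,e); (12,2,e); (12,3,e); (13,3,e); (13,9,e); (13,10,e)


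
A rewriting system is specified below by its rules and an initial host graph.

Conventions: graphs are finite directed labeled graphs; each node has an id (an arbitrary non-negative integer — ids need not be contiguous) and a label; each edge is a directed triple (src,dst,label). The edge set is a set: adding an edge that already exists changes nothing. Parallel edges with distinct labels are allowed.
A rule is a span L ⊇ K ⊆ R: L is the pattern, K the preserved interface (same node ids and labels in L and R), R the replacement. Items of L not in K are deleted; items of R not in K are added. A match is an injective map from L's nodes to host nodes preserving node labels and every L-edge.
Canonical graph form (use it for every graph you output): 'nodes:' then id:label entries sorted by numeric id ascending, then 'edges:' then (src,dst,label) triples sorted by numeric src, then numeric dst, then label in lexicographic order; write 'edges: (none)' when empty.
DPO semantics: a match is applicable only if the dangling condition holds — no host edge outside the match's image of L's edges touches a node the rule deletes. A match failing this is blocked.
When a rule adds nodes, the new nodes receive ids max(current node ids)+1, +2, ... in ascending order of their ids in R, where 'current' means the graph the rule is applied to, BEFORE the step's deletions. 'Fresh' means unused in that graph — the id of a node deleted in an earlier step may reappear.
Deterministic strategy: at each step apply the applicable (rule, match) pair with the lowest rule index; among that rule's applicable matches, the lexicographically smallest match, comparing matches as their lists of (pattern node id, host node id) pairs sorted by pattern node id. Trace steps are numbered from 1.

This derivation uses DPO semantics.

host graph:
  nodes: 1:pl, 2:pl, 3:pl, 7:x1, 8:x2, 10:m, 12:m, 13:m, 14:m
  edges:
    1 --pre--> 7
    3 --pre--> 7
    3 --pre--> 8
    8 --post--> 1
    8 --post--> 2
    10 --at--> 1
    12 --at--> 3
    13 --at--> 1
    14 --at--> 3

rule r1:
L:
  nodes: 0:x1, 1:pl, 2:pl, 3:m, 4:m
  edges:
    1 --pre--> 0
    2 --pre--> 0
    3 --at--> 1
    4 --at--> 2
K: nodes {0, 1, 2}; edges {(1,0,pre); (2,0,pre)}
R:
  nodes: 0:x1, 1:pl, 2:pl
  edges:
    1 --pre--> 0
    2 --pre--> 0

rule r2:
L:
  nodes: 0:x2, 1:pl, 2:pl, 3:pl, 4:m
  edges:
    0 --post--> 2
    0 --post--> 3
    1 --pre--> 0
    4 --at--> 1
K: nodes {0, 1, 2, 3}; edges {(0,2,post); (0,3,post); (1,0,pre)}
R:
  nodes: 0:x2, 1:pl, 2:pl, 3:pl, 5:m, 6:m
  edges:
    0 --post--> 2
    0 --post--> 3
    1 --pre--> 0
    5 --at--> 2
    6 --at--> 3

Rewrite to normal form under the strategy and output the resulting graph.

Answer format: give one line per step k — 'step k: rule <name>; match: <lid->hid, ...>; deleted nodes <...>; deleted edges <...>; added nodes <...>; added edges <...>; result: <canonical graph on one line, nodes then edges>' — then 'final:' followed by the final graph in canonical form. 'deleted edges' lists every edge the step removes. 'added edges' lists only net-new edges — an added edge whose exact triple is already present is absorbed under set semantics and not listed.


step 1: rule r1; match: 0->7, 1->1, 2->3, 3->10, 4->12; deleted nodes 10, 12; deleted edges (10,1,at); (12,3,at); added nodes (none); added edges (none); result: nodes: 1:pl, 2:pl, 3:pl, 7:x1, 8:x2, 13:m, 14:m edges: (1,7,pre); (3,7,pre); (3,8,pre); (8,1,post); (8,2,post); (13,1,at); (14,3,at)
step 2: rule r1; match: 0->7, 1->1, 2->3, 3->13, 4->14; deleted nodes 13, 14; deleted edges (13,1,at); (14,3,at); added nodes (none); added edges (none); result: nodes: 1:pl, 2:pl, 3:pl, 7:x1, 8:x2 edges: (1,7,pre); (3,7,pre); (3,8,pre); (8,1,post); (8,2,post)
final:
nodes: 1:pl, 2:pl, 3:pl, 7:x1, 8:x2
edges: (1,7,pre); (3,7,pre); (3,8,pre); (8,1,post); (8,2,post)


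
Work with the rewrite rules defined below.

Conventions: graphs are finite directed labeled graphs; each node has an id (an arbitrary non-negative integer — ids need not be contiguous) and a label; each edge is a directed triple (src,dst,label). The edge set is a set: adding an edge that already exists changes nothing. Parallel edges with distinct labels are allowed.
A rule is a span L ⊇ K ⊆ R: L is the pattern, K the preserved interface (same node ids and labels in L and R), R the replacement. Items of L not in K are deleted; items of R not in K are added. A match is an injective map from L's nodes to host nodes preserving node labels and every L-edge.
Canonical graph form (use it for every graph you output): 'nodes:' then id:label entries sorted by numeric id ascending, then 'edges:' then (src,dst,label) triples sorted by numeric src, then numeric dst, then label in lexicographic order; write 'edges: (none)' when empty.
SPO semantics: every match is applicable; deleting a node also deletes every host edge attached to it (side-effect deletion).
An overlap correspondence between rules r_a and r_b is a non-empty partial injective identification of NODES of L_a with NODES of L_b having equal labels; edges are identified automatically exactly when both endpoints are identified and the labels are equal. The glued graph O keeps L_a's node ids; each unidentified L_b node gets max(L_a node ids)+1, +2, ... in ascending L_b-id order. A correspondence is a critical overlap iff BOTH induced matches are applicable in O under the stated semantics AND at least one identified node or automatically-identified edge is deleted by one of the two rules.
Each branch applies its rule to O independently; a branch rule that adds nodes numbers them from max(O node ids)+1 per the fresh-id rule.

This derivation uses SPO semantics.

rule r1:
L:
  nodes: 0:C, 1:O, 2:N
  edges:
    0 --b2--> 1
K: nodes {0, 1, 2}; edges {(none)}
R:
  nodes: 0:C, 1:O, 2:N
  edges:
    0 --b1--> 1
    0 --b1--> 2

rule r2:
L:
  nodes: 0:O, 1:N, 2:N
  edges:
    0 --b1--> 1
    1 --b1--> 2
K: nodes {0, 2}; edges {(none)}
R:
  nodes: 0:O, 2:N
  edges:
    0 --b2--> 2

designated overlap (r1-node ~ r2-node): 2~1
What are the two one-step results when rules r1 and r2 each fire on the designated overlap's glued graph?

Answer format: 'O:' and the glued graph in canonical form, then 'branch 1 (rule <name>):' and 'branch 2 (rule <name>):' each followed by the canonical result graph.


O:
nodes: 0:C, 1:O, 2:N, 3:O, 4:N
edges: (0,1,b2); (2,4,b1); (3,2,b1)
branch 1 (rule r1):
nodes: 0:C, 1:O, 2:N, 3:O, 4:N
edges: (0,1,b1); (0,2,b1); (2,4,b1); (3,2,b1)
branch 2 (rule r2):
nodes: 0:C, 1:O, 3:O, 4:N
edges: (0,1,b2); (3,4,b2)


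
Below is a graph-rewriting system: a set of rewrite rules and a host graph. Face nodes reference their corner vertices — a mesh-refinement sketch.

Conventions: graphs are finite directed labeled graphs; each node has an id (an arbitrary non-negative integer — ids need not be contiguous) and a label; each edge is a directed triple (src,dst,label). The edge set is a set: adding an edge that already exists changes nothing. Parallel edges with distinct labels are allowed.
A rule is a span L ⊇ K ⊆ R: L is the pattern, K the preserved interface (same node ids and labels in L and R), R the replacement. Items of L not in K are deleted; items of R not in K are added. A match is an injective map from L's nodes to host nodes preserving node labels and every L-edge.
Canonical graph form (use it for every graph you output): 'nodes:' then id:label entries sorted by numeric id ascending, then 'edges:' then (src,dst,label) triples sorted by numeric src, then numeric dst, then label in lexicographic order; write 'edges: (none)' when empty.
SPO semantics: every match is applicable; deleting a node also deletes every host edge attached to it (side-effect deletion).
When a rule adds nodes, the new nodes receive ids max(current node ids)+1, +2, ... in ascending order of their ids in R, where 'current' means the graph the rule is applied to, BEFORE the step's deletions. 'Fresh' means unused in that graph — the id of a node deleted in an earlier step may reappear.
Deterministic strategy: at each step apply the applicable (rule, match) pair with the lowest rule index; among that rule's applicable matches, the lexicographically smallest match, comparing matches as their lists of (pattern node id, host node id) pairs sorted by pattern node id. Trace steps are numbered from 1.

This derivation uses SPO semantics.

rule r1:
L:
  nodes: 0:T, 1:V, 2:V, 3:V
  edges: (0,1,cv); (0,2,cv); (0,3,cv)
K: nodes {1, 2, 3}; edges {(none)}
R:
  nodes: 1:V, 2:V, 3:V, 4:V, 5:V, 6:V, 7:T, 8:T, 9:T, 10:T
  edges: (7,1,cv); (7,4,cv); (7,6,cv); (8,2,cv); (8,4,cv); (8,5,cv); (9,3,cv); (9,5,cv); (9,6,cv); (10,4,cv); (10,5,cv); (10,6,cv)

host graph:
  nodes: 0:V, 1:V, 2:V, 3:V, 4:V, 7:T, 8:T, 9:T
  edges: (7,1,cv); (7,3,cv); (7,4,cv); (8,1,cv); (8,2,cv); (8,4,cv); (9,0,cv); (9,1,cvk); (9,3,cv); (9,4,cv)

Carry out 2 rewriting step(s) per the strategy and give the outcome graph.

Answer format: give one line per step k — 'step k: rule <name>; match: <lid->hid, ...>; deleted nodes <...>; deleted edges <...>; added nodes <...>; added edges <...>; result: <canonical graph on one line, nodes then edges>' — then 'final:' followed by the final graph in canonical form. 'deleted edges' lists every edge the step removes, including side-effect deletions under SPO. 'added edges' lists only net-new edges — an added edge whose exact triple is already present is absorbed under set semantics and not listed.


step 1: rule r1; match: 0->7, 1->1, 2->3, 3->4; deleted nodes 7; deleted edges (7,1,cv); (7,3,cv); (7,4,cv); added nodes 10, 11, 12, 13, 14, 15, 16; added edges (13,1,cv); (13,10,cv); (13,12,cv); (14,3,cv); (14,10,cv); (14,11,cv); (15,4,cv); (15,11,cv); (15,12,cv); (16,10,cv); (16,11,cv); (16,12,cv); result: nodes: 0:V, 1:V, 2:V, 3:V, 4:V, 8:T, 9:T, 10:V, 11:V, 12:V, 13:T, 14:T, 15:T, 16:T edges: (8,1,cv); (8,2,cv); (8,4,cv); (9,0,cv); (9,1,cvk); (9,3,cv); (9,4,cv); (13,1,cv); (13,10,cv); (13,12,cv); (14,3,cv); (14,10,cv); (14,11,cv); (15,4,cv); (15,11,cv); (15,12,cv); (16,10,cv); (16,11,cv); (16,12,cv)
step 2: rule r1; match: 0->8, 1->1, 2->2, 3->4; deleted nodes 8; deleted edges (8,1,cv); (8,2,cv); (8,4,cv); added nodes 17, 18, 19, 20, 21, 22, 23; added edges (20,1,cv); (20,17,cv); (20,19,cv); (21,2,cv); (21,17,cv); (21,18,cv); (22,4,cv); (22,18,cv); (22,19,cv); (23,17,cv); (23,18,cv); (23,19,cv); result: nodes: 0:V, 1:V, 2:V, 3:V, 4:V, 9:T, 10:V, 11:V, 12:V, 13:T, 14:T, 15:T, 16:T, 17:V, 18:V, 19:V, 20:T, 21:T, 22:T, 23:T edges: (9,0,cv); (9,1,cvk); (9,3,cv); (9,4,cv); (13,1,cv); (13,10,cv); (13,12,cv); (14,3,cv); (14,10,cv); (14,11,cv); (15,4,cv); (15,11,cv); (15,12,cv); (16,10,cv); (16,11,cv); (16,12,cv); (20,1,cv); (20,17,cv); (20,19,cv); (21,2,cv); (21,17,cv); (21,18,cv); (22,4,cv); (22,18,cv); (22,19,cv); (23,17,cv); (23,18,cv); (23,19,cv)
final:
nodes: 0:V, 1:V, 2:V, 3:V, 4:V, 9:T, 10:V, 11:V, 12:V, 13:T, 14:T, 15:T, 16:T, 17:V, 18:V, 19:V, 20:T, 21:T, 22:T, 23:T
edges: (9,0,cv); (9,1,cvk); (9,3,cv); (9,4,cv); (13,1,cv); (13,10,cv); (13,12,cv); (14,3,cv); (14,10,cv); (14,11,cv); (15,4,cv); (15,11,cv); (15,12,cv); (16,10,cv); (16,11,cv); (16,12,cv); (20,1,cv); (20,17,cv); (20,19,cv); (21,2,cv); (21,17,cv); (21,18,cv); (22,4,cv); (22,18,cv); (22,19,cv); (23,17,cv); (23,18,cv); (23,19,cv)
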